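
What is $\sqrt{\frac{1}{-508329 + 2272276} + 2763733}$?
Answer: $\frac{2 \sqrt{2149845038770454486}}{1763947} \approx 1662.4$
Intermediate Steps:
$\sqrt{\frac{1}{-508329 + 2272276} + 2763733} = \sqrt{\frac{1}{1763947} + 2763733} = \sqrt{\frac{4875078534152}{1763947}} = \frac{2 \sqrt{2149845038770454486}}{1763947}$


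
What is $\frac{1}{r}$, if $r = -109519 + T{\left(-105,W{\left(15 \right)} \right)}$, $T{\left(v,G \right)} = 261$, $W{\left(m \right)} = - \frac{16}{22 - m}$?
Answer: $- \frac{1}{109258} \approx -9.1526 \cdot 10^{-6}$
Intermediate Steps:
$r = -109258$ ($r = -109519 + 261 = -109258$)
$\frac{1}{r} = \frac{1}{-109258} = - \frac{1}{109258}$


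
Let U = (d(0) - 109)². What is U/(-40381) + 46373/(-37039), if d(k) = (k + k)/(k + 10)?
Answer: -2312648472/1495671859 ≈ -1.5462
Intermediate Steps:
d(k) = 2*k/(10 + k) (d(k) = (2*k)/(10 + k) = 2*k/(10 + k))
U = 11881 (U = (2*0/(10 + 0) - 109)² = (2*0/10 - 109)² = (2*0*(⅒) - 109)² = (0 - 109)² = (-109)² = 11881)
U/(-40381) + 46373/(-37039) = 11881/(-40381) + 46373/(-37039) = 11881*(-1/40381) + 46373*(-1/37039) = -11881/40381 - 46373/37039 = -2312648472/1495671859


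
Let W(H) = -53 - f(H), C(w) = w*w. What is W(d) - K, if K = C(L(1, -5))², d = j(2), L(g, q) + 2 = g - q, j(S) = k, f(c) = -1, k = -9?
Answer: -308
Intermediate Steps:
j(S) = -9
L(g, q) = -2 + g - q (L(g, q) = -2 + (g - q) = -2 + g - q)
C(w) = w²
d = -9
W(H) = -52 (W(H) = -53 - 1*(-1) = -53 + 1 = -52)
K = 256 (K = ((-2 + 1 - 1*(-5))²)² = ((-2 + 1 + 5)²)² = (4²)² = 16² = 256)
W(d) - K = -52 - 1*256 = -52 - 256 = -308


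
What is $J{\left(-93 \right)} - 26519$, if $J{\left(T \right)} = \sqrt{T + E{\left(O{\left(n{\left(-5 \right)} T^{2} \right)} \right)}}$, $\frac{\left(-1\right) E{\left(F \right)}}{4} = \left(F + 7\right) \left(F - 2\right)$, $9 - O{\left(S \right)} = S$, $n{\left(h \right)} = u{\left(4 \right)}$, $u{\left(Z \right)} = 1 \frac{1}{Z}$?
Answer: $-26519 + \frac{i \sqrt{74011657}}{2} \approx -26519.0 + 4301.5 i$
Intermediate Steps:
$u{\left(Z \right)} = \frac{1}{Z}$
$n{\left(h \right)} = \frac{1}{4}$
$O{\left(S \right)} = 9 - S$
$E{\left(F \right)} = - 4 \left(-2 + F\right) \left(7 + F\right)$ ($E{\left(F \right)} = - 4 \left(F + 7\right) \left(F - 2\right) = - 4 \left(7 + F\right) \left(-2 + F\right) = - 4 \left(-2 + F\right) \left(7 + F\right)$)
$J{\left(T \right)} = \sqrt{-124 + T - 4 \left(9 - \frac{T^{2}}{4}\right)^{2} + 5 T^{2}}$ ($J{\left(T \right)} = \sqrt{T - \left(-56 + 4 \left(9 - \frac{T^{2}}{4}\right)^{2} + 20 \left(9 - \frac{T^{2}}{4}\right)\right)} = \sqrt{T + \left(56 + \left(-180 + 5 T^{2}\right) - 4 \left(9 - \frac{T^{2}}{4}\right)^{2}\right)} = \sqrt{T - \left(124 - 5 T^{2} + 4 \left(9 - \frac{T^{2}}{4}\right)^{2}\right)} = \sqrt{-124 + T - 4 \left(9 - \frac{T^{2}}{4}\right)^{2} + 5 T^{2}}$)
$J{\left(-93 \right)} - 26519 = \frac{\sqrt{-1792 - \left(-93\right)^{4} + 4 \left(-93\right) + 92 \left(-93\right)^{2}}}{2} - 26519 = \frac{\sqrt{-1792 - 74805201 - 372 + 92 \cdot 8649}}{2} - 26519 = \frac{\sqrt{-1792 - 74805201 - 372 + 795708}}{2} - 26519 = \frac{\sqrt{-74011657}}{2} - 26519 = \frac{i \sqrt{74011657}}{2} - 26519 = -26519 + \frac{i \sqrt{74011657}}{2}$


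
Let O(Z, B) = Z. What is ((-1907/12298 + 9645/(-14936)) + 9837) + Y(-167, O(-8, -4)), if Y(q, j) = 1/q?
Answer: 150862853933965/15337524488 ≈ 9836.2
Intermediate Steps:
((-1907/12298 + 9645/(-14936)) + 9837) + Y(-167, O(-8, -4)) = ((-1907/12298 + 9645/(-14936)) + 9837) + 1/(-167) = ((-1907*1/12298 + 9645*(-1/14936)) + 9837) - 1/167 = ((-1907/12298 - 9645/14936) + 9837) - 1/167 = (-73548581/91841464 + 9837) - 1/167 = 903370932787/91841464 - 1/167 = 150862853933965/15337524488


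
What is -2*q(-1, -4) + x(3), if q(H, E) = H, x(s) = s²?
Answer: 11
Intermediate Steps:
-2*q(-1, -4) + x(3) = -2*(-1) + 3² = 2 + 9 = 11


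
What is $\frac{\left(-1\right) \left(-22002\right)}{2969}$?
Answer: $\frac{22002}{2969} \approx 7.4106$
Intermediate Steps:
$\frac{\left(-1\right) \left(-22002\right)}{2969} = 22002 \cdot \frac{1}{2969} = \frac{22002}{2969}$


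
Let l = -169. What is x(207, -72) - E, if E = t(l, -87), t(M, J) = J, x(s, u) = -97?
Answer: -10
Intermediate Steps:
E = -87
x(207, -72) - E = -97 - 1*(-87) = -97 + 87 = -10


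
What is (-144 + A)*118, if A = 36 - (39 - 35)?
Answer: -13216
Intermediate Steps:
A = 32 (A = 36 - 1*4 = 36 - 4 = 32)
(-144 + A)*118 = (-144 + 32)*118 = -112*118 = -13216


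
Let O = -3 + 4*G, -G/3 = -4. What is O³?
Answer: 91125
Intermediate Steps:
G = 12 (G = -3*(-4) = 12)
O = 45 (O = -3 + 4*12 = -3 + 48 = 45)
O³ = 45³ = 91125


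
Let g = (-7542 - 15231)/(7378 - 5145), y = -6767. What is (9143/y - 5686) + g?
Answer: -86094023956/15110711 ≈ -5697.5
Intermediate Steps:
g = -22773/2233 ≈ -10.198
(9143/y - 5686) + g = (9143/(-6767) - 5686) - 22773/2233 = (9143*(-1/6767) - 5686) - 22773/2233 = (-9143/6767 - 5686) - 22773/2233 = -38486305/6767 - 22773/2233 = -86094023956/15110711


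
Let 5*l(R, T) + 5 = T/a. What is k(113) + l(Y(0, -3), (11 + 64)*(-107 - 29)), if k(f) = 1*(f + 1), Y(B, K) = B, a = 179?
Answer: 18187/179 ≈ 101.60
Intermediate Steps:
l(R, T) = -1 + T/895 (l(R, T) = -1 + (T/179)/5 = -1 + T/895)
k(f) = 1 + f (k(f) = 1*(1 + f) = 1 + f)
k(113) + l(Y(0, -3), (11 + 64)*(-107 - 29)) = (1 + 113) + (-1 + ((11 + 64)*(-107 - 29))/895) = 114 + (-1 + (75*(-136))/895) = 114 + (-1 + (1/895)*(-10200)) = 114 + (-1 - 2040/179) = 114 - 2219/179 = 18187/179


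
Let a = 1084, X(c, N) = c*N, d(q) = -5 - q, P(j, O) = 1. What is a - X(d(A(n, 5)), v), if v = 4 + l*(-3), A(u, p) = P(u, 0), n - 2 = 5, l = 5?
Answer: 1018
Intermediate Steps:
n = 7 (n = 2 + 5 = 7)
A(u, p) = 1
v = -11 (v = 4 + 5*(-3) = 4 - 15 = -11)
X(c, N) = N*c
a - X(d(A(n, 5)), v) = 1084 - (-11)*(-5 - 1*1) = 1084 - (-11)*(-5 - 1) = 1084 - (-11)*(-6) = 1084 - 1*66 = 1084 - 66 = 1018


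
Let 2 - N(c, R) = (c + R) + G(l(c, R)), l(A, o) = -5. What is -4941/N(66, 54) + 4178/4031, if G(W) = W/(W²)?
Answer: 102046697/2374259 ≈ 42.980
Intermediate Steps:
G(W) = 1/W (G(W) = W/W² = 1/W)
N(c, R) = 11/5 - R - c (N(c, R) = 2 - ((c + R) + 1/(-5)) = 2 - ((R + c) - ⅕) = 2 - (-⅕ + R + c) = 2 + (⅕ - R - c) = 11/5 - R - c)
-4941/N(66, 54) + 4178/4031 = -4941/(11/5 - 1*54 - 1*66) + 4178/4031 = -4941/(11/5 - 54 - 66) + 4178*(1/4031) = -4941/(-589/5) + 4178/4031 = -4941*(-5/589) + 4178/4031 = 24705/589 + 4178/4031 = 102046697/2374259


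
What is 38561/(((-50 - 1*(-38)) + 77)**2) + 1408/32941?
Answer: 1276186701/139175725 ≈ 9.1696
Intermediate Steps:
38561/(((-50 - 1*(-38)) + 77)**2) + 1408/32941 = 38561/(((-50 + 38) + 77)**2) + 1408*(1/32941) = 38561/((-12 + 77)**2) + 1408/32941 = 38561/(65**2) + 1408/32941 = 38561/4225 + 1408/32941 = 1276186701/139175725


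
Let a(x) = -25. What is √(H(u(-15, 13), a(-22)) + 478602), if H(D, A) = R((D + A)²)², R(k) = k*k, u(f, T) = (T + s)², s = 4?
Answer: 3*√2621735685832363962 ≈ 4.8575e+9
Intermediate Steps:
u(f, T) = (4 + T)² (u(f, T) = (T + 4)² = (4 + T)²)
R(k) = k²
H(D, A) = (A + D)⁸ (H(D, A) = (((D + A)²)²)² = (((A + D)²)²)² = ((A + D)⁴)² = (A + D)⁸)
√(H(u(-15, 13), a(-22)) + 478602) = √((-25 + (4 + 13)²)⁸ + 478602) = √((-25 + 17²)⁸ + 478602) = √((-25 + 289)⁸ + 478602) = √(264⁸ + 478602) = √(23595621172490797056 + 478602) = √23595621172491275658 = 3*√2621735685832363962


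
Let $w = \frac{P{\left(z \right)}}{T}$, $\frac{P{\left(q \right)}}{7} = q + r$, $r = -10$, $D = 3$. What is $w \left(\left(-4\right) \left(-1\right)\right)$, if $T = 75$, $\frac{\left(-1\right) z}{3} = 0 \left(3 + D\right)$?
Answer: $- \frac{56}{15} \approx -3.7333$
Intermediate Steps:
$z = 0$ ($z = - 3 \cdot 0 \left(3 + 3\right) = - 3 \cdot 0 \cdot 6 = \left(-3\right) 0 = 0$)
$P{\left(q \right)} = -70 + 7 q$ ($P{\left(q \right)} = 7 \left(q - 10\right) = 7 \left(-10 + q\right) = -70 + 7 q$)
$w = - \frac{14}{15}$ ($w = \frac{-70 + 7 \cdot 0}{75} = \left(-70 + 0\right) \frac{1}{75} = \left(-70\right) \frac{1}{75} = - \frac{14}{15} \approx -0.93333$)
$w \left(\left(-4\right) \left(-1\right)\right) = - \frac{14 \left(\left(-4\right) \left(-1\right)\right)}{15} = \left(- \frac{14}{15}\right) 4 = - \frac{56}{15}$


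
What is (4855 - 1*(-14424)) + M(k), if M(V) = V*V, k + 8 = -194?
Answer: 60083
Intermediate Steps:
k = -202 (k = -8 - 194 = -202)
M(V) = V²
(4855 - 1*(-14424)) + M(k) = (4855 - 1*(-14424)) + (-202)² = (4855 + 14424) + 40804 = 19279 + 40804 = 60083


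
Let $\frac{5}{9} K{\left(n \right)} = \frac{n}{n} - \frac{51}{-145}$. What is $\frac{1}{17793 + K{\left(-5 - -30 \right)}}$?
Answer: $\frac{725}{12901689} \approx 5.6194 \cdot 10^{-5}$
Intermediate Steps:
$K{\left(n \right)} = \frac{1764}{725}$ ($K{\left(n \right)} = \frac{9 \left(\frac{n}{n} - \frac{51}{-145}\right)}{5} = \frac{9 \left(1 - - \frac{51}{145}\right)}{5} = \frac{9 \left(1 + \frac{51}{145}\right)}{5} = \frac{9}{5} \cdot \frac{196}{145} = \frac{1764}{725}$)
$\frac{1}{17793 + K{\left(-5 - -30 \right)}} = \frac{1}{17793 + \frac{1764}{725}} = \frac{1}{\frac{12901689}{725}} = \frac{725}{12901689}$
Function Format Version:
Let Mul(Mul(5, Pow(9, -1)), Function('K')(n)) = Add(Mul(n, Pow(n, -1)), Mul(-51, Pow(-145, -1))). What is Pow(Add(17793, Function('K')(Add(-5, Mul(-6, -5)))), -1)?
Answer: Rational(725, 12901689) ≈ 5.6194e-5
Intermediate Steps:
Function('K')(n) = Rational(1764, 725) (Function('K')(n) = Mul(Rational(9, 5), Add(Mul(n, Pow(n, -1)), Mul(-51, Pow(-145, -1)))) = Mul(Rational(9, 5), Add(1, Mul(-51, Rational(-1, 145)))) = Mul(Rational(9, 5), Add(1, Rational(51, 145))) = Mul(Rational(9, 5), Rational(196, 145)) = Rational(1764, 725))
Pow(Add(17793, Function('K')(Add(-5, Mul(-6, -5)))), -1) = Pow(Add(17793, Rational(1764, 725)), -1) = Pow(Rational(12901689, 725), -1) = Rational(725, 12901689)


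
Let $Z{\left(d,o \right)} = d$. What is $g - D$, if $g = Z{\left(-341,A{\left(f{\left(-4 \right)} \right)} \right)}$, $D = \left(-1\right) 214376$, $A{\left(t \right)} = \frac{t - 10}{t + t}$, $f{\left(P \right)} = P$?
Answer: $214035$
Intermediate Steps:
$A{\left(t \right)} = \frac{-10 + t}{2 t}$
$D = -214376$
$g = -341$
$g - D = -341 - -214376 = -341 + 214376 = 214035$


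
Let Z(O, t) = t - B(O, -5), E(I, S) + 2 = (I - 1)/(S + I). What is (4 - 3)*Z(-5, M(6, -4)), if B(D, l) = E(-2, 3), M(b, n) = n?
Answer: 1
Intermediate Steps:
E(I, S) = -2 + (-1 + I)/(I + S) (E(I, S) = -2 + (I - 1)/(S + I) = -2 + (-1 + I)/(I + S))
B(D, l) = -5 (B(D, l) = (-1 - 1*(-2) - 2*3)/(-2 + 3) = (-1 + 2 - 6)/1 = 1*(-5) = -5)
Z(O, t) = 5 + t (Z(O, t) = t - 1*(-5) = t + 5 = 5 + t)
(4 - 3)*Z(-5, M(6, -4)) = (4 - 3)*(5 - 4) = 1*1 = 1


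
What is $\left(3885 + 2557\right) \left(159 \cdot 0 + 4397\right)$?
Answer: $28325474$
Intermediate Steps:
$\left(3885 + 2557\right) \left(159 \cdot 0 + 4397\right) = 6442 \left(0 + 4397\right) = 6442 \cdot 4397 = 28325474$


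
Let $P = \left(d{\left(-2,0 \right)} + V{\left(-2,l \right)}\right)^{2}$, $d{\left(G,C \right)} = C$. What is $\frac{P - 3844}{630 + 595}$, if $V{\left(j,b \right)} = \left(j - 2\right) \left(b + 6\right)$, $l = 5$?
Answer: $- \frac{1908}{1225} \approx -1.5576$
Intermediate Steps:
$V{\left(j,b \right)} = \left(-2 + j\right) \left(6 + b\right)$
$P = 1936$ ($P = \left(0 + \left(-12 - 10 + 6 \left(-2\right) + 5 \left(-2\right)\right)\right)^{2} = \left(0 - 44\right)^{2} = \left(-44\right)^{2} = 1936$)
$\frac{P - 3844}{630 + 595} = \frac{1936 - 3844}{630 + 595} = - \frac{1908}{1225}$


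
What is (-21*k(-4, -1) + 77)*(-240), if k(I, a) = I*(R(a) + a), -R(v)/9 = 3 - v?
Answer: 727440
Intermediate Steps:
R(v) = -27 + 9*v (R(v) = -9*(3 - v) = -27 + 9*v)
k(I, a) = I*(-27 + 10*a) (k(I, a) = I*((-27 + 9*a) + a) = I*(-27 + 10*a))
(-21*k(-4, -1) + 77)*(-240) = (-(-84)*(-27 + 10*(-1)) + 77)*(-240) = (-(-84)*(-27 - 10) + 77)*(-240) = (-(-84)*(-37) + 77)*(-240) = (-21*148 + 77)*(-240) = (-3108 + 77)*(-240) = -3031*(-240) = 727440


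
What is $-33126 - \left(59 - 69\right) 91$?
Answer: $-32216$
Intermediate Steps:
$-33126 - \left(59 - 69\right) 91 = -33126 - \left(-10\right) 91 = -33126 - -910 = -33126 + 910 = -32216$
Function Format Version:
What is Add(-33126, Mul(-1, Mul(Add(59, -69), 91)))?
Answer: -32216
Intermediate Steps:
Add(-33126, Mul(-1, Mul(Add(59, -69), 91))) = Add(-33126, Mul(-1, Mul(-10, 91))) = Add(-33126, Mul(-1, -910)) = Add(-33126, 910) = -32216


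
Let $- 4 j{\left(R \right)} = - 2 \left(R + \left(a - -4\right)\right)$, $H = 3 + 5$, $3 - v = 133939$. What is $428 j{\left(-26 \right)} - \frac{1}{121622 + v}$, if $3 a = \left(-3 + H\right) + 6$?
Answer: $- \frac{144935777}{36942} \approx -3923.3$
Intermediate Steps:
$v = -133936$ ($v = 3 - 133939 = -133936$)
$H = 8$
$a = \frac{11}{3}$ ($a = \frac{\left(-3 + 8\right) + 6}{3} = \frac{5 + 6}{3} = \frac{1}{3} \cdot 11 = \frac{11}{3} \approx 3.6667$)
$j{\left(R \right)} = \frac{23}{6} + \frac{R}{2}$ ($j{\left(R \right)} = - \frac{\left(-2\right) \left(R + \left(\frac{11}{3} - -4\right)\right)}{4} = - \frac{\left(-2\right) \left(R + \left(\frac{11}{3} + 4\right)\right)}{4} = - \frac{\left(-2\right) \left(R + \frac{23}{3}\right)}{4} = - \frac{\left(-2\right) \left(\frac{23}{3} + R\right)}{4} = - \frac{- \frac{46}{3} - 2 R}{4} = \frac{23}{6} + \frac{R}{2}$)
$428 j{\left(-26 \right)} - \frac{1}{121622 + v} = 428 \left(\frac{23}{6} + \frac{1}{2} \left(-26\right)\right) - \frac{1}{121622 - 133936} = 428 \left(\frac{23}{6} - 13\right) - \frac{1}{-12314} = 428 \left(- \frac{55}{6}\right) - - \frac{1}{12314} = - \frac{11770}{3} + \frac{1}{12314} = - \frac{144935777}{36942}$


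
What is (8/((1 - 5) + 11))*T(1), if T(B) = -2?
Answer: -16/7 ≈ -2.2857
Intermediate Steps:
(8/((1 - 5) + 11))*T(1) = (8/((1 - 5) + 11))*(-2) = (8/(-4 + 11))*(-2) = (8/7)*(-2) = -16/7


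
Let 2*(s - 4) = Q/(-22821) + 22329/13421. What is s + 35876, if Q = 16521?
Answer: 3663164439988/102093547 ≈ 35881.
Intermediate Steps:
s = 456347816/102093547 (s = 4 + (16521/(-22821) + 22329/13421)/2 = 4 + (16521*(-1/22821) + 22329*(1/13421))/2 = 4 + (-5507/7607 + 22329/13421)/2 = 4 + (1/2)*(95947256/102093547) = 4 + 47973628/102093547 = 456347816/102093547 ≈ 4.4699)
s + 35876 = 456347816/102093547 + 35876 = 3663164439988/102093547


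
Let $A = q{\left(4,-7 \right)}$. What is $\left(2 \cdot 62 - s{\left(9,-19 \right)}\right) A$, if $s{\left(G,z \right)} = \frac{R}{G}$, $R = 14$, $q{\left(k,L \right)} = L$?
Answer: $- \frac{7714}{9} \approx -857.11$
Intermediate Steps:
$s{\left(G,z \right)} = \frac{14}{G}$
$A = -7$
$\left(2 \cdot 62 - s{\left(9,-19 \right)}\right) A = \left(2 \cdot 62 - \frac{14}{9}\right) \left(-7\right) = \left(124 - 14 \cdot \frac{1}{9}\right) \left(-7\right) = \left(124 - \frac{14}{9}\right) \left(-7\right) = \frac{1102}{9} \left(-7\right) = - \frac{7714}{9}$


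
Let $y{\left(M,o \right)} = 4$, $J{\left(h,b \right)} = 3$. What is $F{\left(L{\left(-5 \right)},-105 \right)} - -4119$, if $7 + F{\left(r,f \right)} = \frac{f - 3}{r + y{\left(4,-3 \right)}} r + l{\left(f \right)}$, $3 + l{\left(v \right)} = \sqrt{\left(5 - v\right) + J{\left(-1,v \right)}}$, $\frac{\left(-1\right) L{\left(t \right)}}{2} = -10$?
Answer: $4019 + \sqrt{113} \approx 4029.6$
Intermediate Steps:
$L{\left(t \right)} = 20$ ($L{\left(t \right)} = \left(-2\right) \left(-10\right) = 20$)
$l{\left(v \right)} = -3 + \sqrt{8 - v}$ ($l{\left(v \right)} = -3 + \sqrt{\left(5 - v\right) + 3} = -3 + \sqrt{8 - v}$)
$F{\left(r,f \right)} = -10 + \sqrt{8 - f} + \frac{r \left(-3 + f\right)}{4 + r}$ ($F{\left(r,f \right)} = -7 + \left(\frac{f - 3}{r + 4} r + \left(-3 + \sqrt{8 - f}\right)\right) = -7 + \left(\frac{-3 + f}{4 + r} r + \left(-3 + \sqrt{8 - f}\right)\right) = -7 + \left(\frac{r \left(-3 + f\right)}{4 + r} + \left(-3 + \sqrt{8 - f}\right)\right) = -7 + \left(-3 + \sqrt{8 - f} + \frac{r \left(-3 + f\right)}{4 + r}\right) = -10 + \sqrt{8 - f} + \frac{r \left(-3 + f\right)}{4 + r}$)
$F{\left(L{\left(-5 \right)},-105 \right)} - -4119 = \frac{-40 - 260 + 4 \sqrt{8 - -105} - 2100 + 20 \sqrt{8 - -105}}{4 + 20} - -4119 = \frac{-40 - 260 + 4 \sqrt{8 + 105} - 2100 + 20 \sqrt{8 + 105}}{24} + 4119 = \frac{-40 - 260 + 4 \sqrt{113} - 2100 + 20 \sqrt{113}}{24} + 4119 = \frac{-2400 + 24 \sqrt{113}}{24} + 4119 = \left(-100 + \sqrt{113}\right) + 4119 = 4019 + \sqrt{113}$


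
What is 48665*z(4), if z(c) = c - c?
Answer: 0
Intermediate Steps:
z(c) = 0
48665*z(4) = 48665*0 = 0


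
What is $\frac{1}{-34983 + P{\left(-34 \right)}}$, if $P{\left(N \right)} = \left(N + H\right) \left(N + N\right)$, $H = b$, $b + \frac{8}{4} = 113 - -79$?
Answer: $- \frac{1}{45591} \approx -2.1934 \cdot 10^{-5}$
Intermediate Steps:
$b = 190$ ($b = -2 + \left(113 - -79\right) = -2 + \left(113 + 79\right) = -2 + 192 = 190$)
$H = 190$
$P{\left(N \right)} = 2 N \left(190 + N\right)$ ($P{\left(N \right)} = \left(N + 190\right) \left(N + N\right) = \left(190 + N\right) 2 N = 2 N \left(190 + N\right)$)
$\frac{1}{-34983 + P{\left(-34 \right)}} = \frac{1}{-34983 + 2 \left(-34\right) \left(190 - 34\right)} = \frac{1}{-34983 + 2 \left(-34\right) 156} = \frac{1}{-34983 - 10608} = \frac{1}{-45591} = - \frac{1}{45591}$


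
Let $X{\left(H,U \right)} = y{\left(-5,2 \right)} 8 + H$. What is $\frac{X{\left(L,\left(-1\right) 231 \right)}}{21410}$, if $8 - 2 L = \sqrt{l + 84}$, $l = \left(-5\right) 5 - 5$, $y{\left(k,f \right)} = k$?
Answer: $- \frac{18}{10705} - \frac{3 \sqrt{6}}{42820} \approx -0.0018531$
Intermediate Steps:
$l = -30$ ($l = -25 - 5 = -30$)
$L = 4 - \frac{3 \sqrt{6}}{2}$ ($L = 4 - \frac{\sqrt{-30 + 84}}{2} = 4 - \frac{\sqrt{54}}{2} = 4 - \frac{3 \sqrt{6}}{2} \approx 0.32577$)
$X{\left(H,U \right)} = -40 + H$ ($X{\left(H,U \right)} = \left(-5\right) 8 + H = -40 + H$)
$\frac{X{\left(L,\left(-1\right) 231 \right)}}{21410} = \frac{-40 + \left(4 - \frac{3 \sqrt{6}}{2}\right)}{21410} = \left(-36 - \frac{3 \sqrt{6}}{2}\right) \frac{1}{21410} = - \frac{18}{10705} - \frac{3 \sqrt{6}}{42820}$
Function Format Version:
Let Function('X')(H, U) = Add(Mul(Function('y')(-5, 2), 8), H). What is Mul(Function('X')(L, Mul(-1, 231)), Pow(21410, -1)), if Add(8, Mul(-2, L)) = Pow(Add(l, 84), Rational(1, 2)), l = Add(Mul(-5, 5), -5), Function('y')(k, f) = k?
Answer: Add(Rational(-18, 10705), Mul(Rational(-3, 42820), Pow(6, Rational(1, 2)))) ≈ -0.0018531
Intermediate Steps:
l = -30 (l = Add(-25, -5) = -30)
L = Add(4, Mul(Rational(-3, 2), Pow(6, Rational(1, 2)))) (L = Add(4, Mul(Rational(-1, 2), Pow(Add(-30, 84), Rational(1, 2)))) = Add(4, Mul(Rational(-1, 2), Pow(54, Rational(1, 2)))) = Add(4, Mul(Rational(-1, 2), Mul(3, Pow(6, Rational(1, 2))))) = Add(4, Mul(Rational(-3, 2), Pow(6, Rational(1, 2)))) ≈ 0.32577)
Function('X')(H, U) = Add(-40, H) (Function('X')(H, U) = Add(Mul(-5, 8), H) = Add(-40, H))
Mul(Function('X')(L, Mul(-1, 231)), Pow(21410, -1)) = Mul(Add(-40, Add(4, Mul(Rational(-3, 2), Pow(6, Rational(1, 2))))), Pow(21410, -1)) = Mul(Add(-36, Mul(Rational(-3, 2), Pow(6, Rational(1, 2)))), Rational(1, 21410)) = Add(Rational(-18, 10705), Mul(Rational(-3, 42820), Pow(6, Rational(1, 2))))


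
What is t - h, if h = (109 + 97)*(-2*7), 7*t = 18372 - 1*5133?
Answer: 33427/7 ≈ 4775.3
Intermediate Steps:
t = 13239/7 (t = (18372 - 1*5133)/7 = (18372 - 5133)/7 = (⅐)*13239 = 13239/7 ≈ 1891.3)
h = -2884 (h = 206*(-14) = -2884)
t - h = 13239/7 - 1*(-2884) = 13239/7 + 2884 = 33427/7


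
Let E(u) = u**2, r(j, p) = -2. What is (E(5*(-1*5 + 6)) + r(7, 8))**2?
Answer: 529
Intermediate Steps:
(E(5*(-1*5 + 6)) + r(7, 8))**2 = ((5*(-1*5 + 6))**2 - 2)**2 = ((5*(-5 + 6))**2 - 2)**2 = ((5*1)**2 - 2)**2 = (5**2 - 2)**2 = (25 - 2)**2 = 23**2 = 529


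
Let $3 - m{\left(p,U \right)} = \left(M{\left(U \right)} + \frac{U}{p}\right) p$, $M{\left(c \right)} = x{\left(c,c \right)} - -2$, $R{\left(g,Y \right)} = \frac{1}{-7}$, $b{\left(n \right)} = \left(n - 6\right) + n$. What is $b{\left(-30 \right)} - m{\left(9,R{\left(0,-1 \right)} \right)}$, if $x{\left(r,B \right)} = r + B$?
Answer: $- \frac{376}{7} \approx -53.714$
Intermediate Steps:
$x{\left(r,B \right)} = B + r$
$b{\left(n \right)} = -6 + 2 n$ ($b{\left(n \right)} = \left(-6 + n\right) + n = -6 + 2 n$)
$R{\left(g,Y \right)} = - \frac{1}{7}$
$M{\left(c \right)} = 2 + 2 c$ ($M{\left(c \right)} = \left(c + c\right) - -2 = 2 c + 2 = 2 + 2 c$)
$m{\left(p,U \right)} = 3 - p \left(2 + 2 U + \frac{U}{p}\right)$ ($m{\left(p,U \right)} = 3 - \left(\left(2 + 2 U\right) + \frac{U}{p}\right) p = 3 - \left(2 + 2 U + \frac{U}{p}\right) p = 3 - p \left(2 + 2 U + \frac{U}{p}\right)$)
$b{\left(-30 \right)} - m{\left(9,R{\left(0,-1 \right)} \right)} = \left(-6 + 2 \left(-30\right)\right) - \left(3 - - \frac{1}{7} - 18 \left(1 - \frac{1}{7}\right)\right) = \left(-6 - 60\right) - \left(3 + \frac{1}{7} - 18 \cdot \frac{6}{7}\right) = -66 - \left(3 + \frac{1}{7} - \frac{108}{7}\right) = -66 - - \frac{86}{7} = -66 + \frac{86}{7} = - \frac{376}{7}$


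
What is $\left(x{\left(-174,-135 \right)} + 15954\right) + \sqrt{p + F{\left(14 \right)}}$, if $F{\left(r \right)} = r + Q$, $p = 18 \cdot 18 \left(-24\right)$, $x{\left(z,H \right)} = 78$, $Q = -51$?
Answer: $16032 + i \sqrt{7813} \approx 16032.0 + 88.391 i$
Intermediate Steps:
$p = -7776$ ($p = 324 \left(-24\right) = -7776$)
$F{\left(r \right)} = -51 + r$ ($F{\left(r \right)} = r - 51 = -51 + r$)
$\left(x{\left(-174,-135 \right)} + 15954\right) + \sqrt{p + F{\left(14 \right)}} = \left(78 + 15954\right) + \sqrt{-7776 + \left(-51 + 14\right)} = 16032 + \sqrt{-7776 - 37} = 16032 + \sqrt{-7813} = 16032 + i \sqrt{7813}$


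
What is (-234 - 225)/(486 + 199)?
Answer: -459/685 ≈ -0.67007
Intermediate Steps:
(-234 - 225)/(486 + 199) = -459/685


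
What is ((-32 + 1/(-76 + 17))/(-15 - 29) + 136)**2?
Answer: 125985953025/6739216 ≈ 18694.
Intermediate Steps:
((-32 + 1/(-76 + 17))/(-15 - 29) + 136)**2 = ((-32 + 1/(-59))/(-44) + 136)**2 = ((-32 - 1/59)*(-1/44) + 136)**2 = (-1889/59*(-1/44) + 136)**2 = (1889/2596 + 136)**2 = (354945/2596)**2 = 125985953025/6739216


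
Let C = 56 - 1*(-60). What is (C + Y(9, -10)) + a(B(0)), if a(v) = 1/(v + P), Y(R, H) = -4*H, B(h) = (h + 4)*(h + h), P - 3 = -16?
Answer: 2027/13 ≈ 155.92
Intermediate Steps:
P = -13 (P = 3 - 16 = -13)
B(h) = 2*h*(4 + h) (B(h) = (4 + h)*(2*h) = 2*h*(4 + h))
C = 116 (C = 56 + 60 = 116)
a(v) = 1/(-13 + v) (a(v) = 1/(v - 13) = 1/(-13 + v))
(C + Y(9, -10)) + a(B(0)) = (116 - 4*(-10)) + 1/(-13 + 2*0*(4 + 0)) = (116 + 40) + 1/(-13 + 2*0*4) = 156 + 1/(-13 + 0) = 156 + 1/(-13) = 156 - 1/13 = 2027/13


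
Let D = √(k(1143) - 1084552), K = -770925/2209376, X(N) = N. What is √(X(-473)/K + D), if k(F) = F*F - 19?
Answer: √(32225739607776 + 23773014225*√221878)/154185 ≈ 42.739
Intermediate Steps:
K = -770925/2209376 (K = -770925*1/2209376 = -770925/2209376 ≈ -0.34893)
k(F) = -19 + F² (k(F) = F² - 19 = -19 + F²)
D = √221878 (D = √((-19 + 1143²) - 1084552) = √((-19 + 1306449) - 1084552) = √(1306430 - 1084552) = √221878 ≈ 471.04)
√(X(-473)/K + D) = √(-473/(-770925/2209376) + √221878) = √(-473*(-2209376/770925) + √221878) = √(1045034848/770925 + √221878)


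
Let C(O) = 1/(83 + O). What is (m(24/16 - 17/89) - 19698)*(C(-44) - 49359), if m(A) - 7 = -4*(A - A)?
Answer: 37905175000/39 ≈ 9.7193e+8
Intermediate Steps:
m(A) = 7 (m(A) = 7 - 4*(A - A) = 7 - 4*0 = 7 + 0 = 7)
(m(24/16 - 17/89) - 19698)*(C(-44) - 49359) = (7 - 19698)*(1/(83 - 44) - 49359) = -19691*(1/39 - 49359) = -19691*(-1925000/39) = 37905175000/39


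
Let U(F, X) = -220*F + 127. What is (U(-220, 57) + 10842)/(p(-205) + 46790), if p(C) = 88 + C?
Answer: 59369/46673 ≈ 1.2720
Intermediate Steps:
U(F, X) = 127 - 220*F
(U(-220, 57) + 10842)/(p(-205) + 46790) = ((127 - 220*(-220)) + 10842)/((88 - 205) + 46790) = ((127 + 48400) + 10842)/(-117 + 46790) = (48527 + 10842)/46673 = 59369*(1/46673) = 59369/46673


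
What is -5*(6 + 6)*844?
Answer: -50640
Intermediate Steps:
-5*(6 + 6)*844 = -5*12*844 = -60*844 = -50640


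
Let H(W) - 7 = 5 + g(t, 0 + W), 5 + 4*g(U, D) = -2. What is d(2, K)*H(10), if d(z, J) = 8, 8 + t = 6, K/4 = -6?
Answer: 82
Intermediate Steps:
K = -24 (K = 4*(-6) = -24)
t = -2 (t = -8 + 6 = -2)
g(U, D) = -7/4 (g(U, D) = -5/4 + (¼)*(-2) = -5/4 - ½ = -7/4)
H(W) = 41/4 (H(W) = 7 + (5 - 7/4) = 7 + 13/4 = 41/4)
d(2, K)*H(10) = 8*(41/4) = 82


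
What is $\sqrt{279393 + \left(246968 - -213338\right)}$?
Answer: $\sqrt{739699} \approx 860.06$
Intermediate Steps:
$\sqrt{279393 + \left(246968 - -213338\right)} = \sqrt{279393 + \left(246968 + 213338\right)} = \sqrt{279393 + 460306} = \sqrt{739699}$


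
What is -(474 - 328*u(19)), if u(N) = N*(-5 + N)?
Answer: 86774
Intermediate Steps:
-(474 - 328*u(19)) = -(474 - 6232*(-5 + 19)) = -(474 - 6232*14) = -(474 - 328*266) = -(474 - 87248) = -1*(-86774) = 86774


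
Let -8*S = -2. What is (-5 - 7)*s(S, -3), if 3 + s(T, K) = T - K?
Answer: -3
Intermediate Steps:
S = ¼ (S = -⅛*(-2) = ¼ ≈ 0.25000)
s(T, K) = -3 + T - K (s(T, K) = -3 + (T - K) = -3 + T - K)
(-5 - 7)*s(S, -3) = (-5 - 7)*(-3 + ¼ - 1*(-3)) = -12*(-3 + ¼ + 3) = -12*¼ = -3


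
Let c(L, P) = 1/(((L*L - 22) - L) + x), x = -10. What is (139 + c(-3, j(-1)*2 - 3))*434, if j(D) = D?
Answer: 603043/10 ≈ 60304.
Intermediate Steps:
c(L, P) = 1/(-32 + L**2 - L) (c(L, P) = 1/(((L*L - 22) - L) - 10) = 1/(((L**2 - 22) - L) - 10) = 1/(((-22 + L**2) - L) - 10) = 1/((-22 + L**2 - L) - 10) = 1/(-32 + L**2 - L))
(139 + c(-3, j(-1)*2 - 3))*434 = (139 + 1/(-32 + (-3)**2 - 1*(-3)))*434 = (139 + 1/(-32 + 9 + 3))*434 = (139 + 1/(-20))*434 = (139 - 1/20)*434 = (2779/20)*434 = 603043/10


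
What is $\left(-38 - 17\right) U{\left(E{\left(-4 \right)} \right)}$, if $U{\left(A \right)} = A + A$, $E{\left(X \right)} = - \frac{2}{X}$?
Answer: $-55$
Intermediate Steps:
$U{\left(A \right)} = 2 A$
$\left(-38 - 17\right) U{\left(E{\left(-4 \right)} \right)} = \left(-38 - 17\right) 2 \left(- \frac{2}{-4}\right) = \left(-38 - 17\right) 2 \left(\left(-2\right) \left(- \frac{1}{4}\right)\right) = \left(-38 + \left(-20 + 3\right)\right) 2 \cdot \frac{1}{2} = \left(-38 - 17\right) 1 = \left(-55\right) 1 = -55$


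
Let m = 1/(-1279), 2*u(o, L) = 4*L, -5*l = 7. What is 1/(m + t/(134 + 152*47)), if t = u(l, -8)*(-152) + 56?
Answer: 4654281/1587437 ≈ 2.9319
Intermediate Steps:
l = -7/5 (l = -1/5*7 = -7/5 ≈ -1.4000)
u(o, L) = 2*L (u(o, L) = (4*L)/2 = 2*L)
m = -1/1279 ≈ -0.00078186
t = 2488 (t = (2*(-8))*(-152) + 56 = -16*(-152) + 56 = 2432 + 56 = 2488)
1/(m + t/(134 + 152*47)) = 1/(-1/1279 + 2488/(134 + 152*47)) = 1/(-1/1279 + 2488/(134 + 7144)) = 1/(-1/1279 + 2488/7278) = 1/(-1/1279 + 2488*(1/7278)) = 1/(-1/1279 + 1244/3639) = 1/(1587437/4654281) = 4654281/1587437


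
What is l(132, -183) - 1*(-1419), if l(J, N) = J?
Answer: 1551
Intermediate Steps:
l(132, -183) - 1*(-1419) = 132 - 1*(-1419) = 132 + 1419 = 1551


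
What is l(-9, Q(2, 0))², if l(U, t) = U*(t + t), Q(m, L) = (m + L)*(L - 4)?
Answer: 20736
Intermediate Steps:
Q(m, L) = (-4 + L)*(L + m) (Q(m, L) = (L + m)*(-4 + L) = (-4 + L)*(L + m))
l(U, t) = 2*U*t (l(U, t) = U*(2*t) = 2*U*t)
l(-9, Q(2, 0))² = (2*(-9)*(0² - 4*0 - 4*2 + 0*2))² = (2*(-9)*(0 + 0 - 8 + 0))² = (2*(-9)*(-8))² = 144² = 20736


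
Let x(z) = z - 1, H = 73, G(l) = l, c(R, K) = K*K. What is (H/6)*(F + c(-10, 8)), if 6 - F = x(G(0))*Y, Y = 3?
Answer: 5329/6 ≈ 888.17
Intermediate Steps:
c(R, K) = K²
x(z) = -1 + z
F = 9 (F = 6 - (-1 + 0)*3 = 6 - (-1)*3 = 6 - 1*(-3) = 6 + 3 = 9)
(H/6)*(F + c(-10, 8)) = (73/6)*(9 + 8²) = (73*(⅙))*(9 + 64) = (73/6)*73 = 5329/6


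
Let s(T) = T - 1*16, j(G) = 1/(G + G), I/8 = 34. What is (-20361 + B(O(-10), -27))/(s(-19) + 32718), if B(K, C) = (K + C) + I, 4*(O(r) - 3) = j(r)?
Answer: -229863/373520 ≈ -0.61540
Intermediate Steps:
I = 272 (I = 8*34 = 272)
j(G) = 1/(2*G)
O(r) = 3 + 1/(8*r) (O(r) = 3 + (1/(2*r))/4 = 3 + 1/(8*r))
B(K, C) = 272 + C + K (B(K, C) = (K + C) + 272 = (C + K) + 272 = 272 + C + K)
s(T) = -16 + T (s(T) = T - 16 = -16 + T)
(-20361 + B(O(-10), -27))/(s(-19) + 32718) = (-20361 + (272 - 27 + (3 + (⅛)/(-10))))/((-16 - 19) + 32718) = (-20361 + (272 - 27 + (3 + (⅛)*(-⅒))))/(-35 + 32718) = (-20361 + (272 - 27 + (3 - 1/80)))/32683 = (-20361 + (272 - 27 + 239/80))*(1/32683) = (-20361 + 19839/80)*(1/32683) = -1609041/80*1/32683 = -229863/373520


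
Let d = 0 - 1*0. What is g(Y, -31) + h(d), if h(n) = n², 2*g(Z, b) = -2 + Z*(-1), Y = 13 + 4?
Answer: -19/2 ≈ -9.5000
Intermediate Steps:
d = 0 (d = 0 + 0 = 0)
Y = 17
g(Z, b) = -1 - Z/2 (g(Z, b) = (-2 + Z*(-1))/2 = (-2 - Z)/2 = -1 - Z/2)
g(Y, -31) + h(d) = (-1 - ½*17) + 0² = (-1 - 17/2) + 0 = -19/2 + 0 = -19/2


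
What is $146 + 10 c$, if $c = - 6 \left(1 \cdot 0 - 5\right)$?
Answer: $446$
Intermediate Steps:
$c = 30$ ($c = - 6 \left(0 - 5\right) = \left(-6\right) \left(-5\right) = 30$)
$146 + 10 c = 146 + 10 \cdot 30 = 146 + 300 = 446$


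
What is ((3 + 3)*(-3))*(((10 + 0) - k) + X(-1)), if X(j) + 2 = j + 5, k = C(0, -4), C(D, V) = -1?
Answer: -234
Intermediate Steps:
k = -1
X(j) = 3 + j (X(j) = -2 + (j + 5) = -2 + (5 + j) = 3 + j)
((3 + 3)*(-3))*(((10 + 0) - k) + X(-1)) = ((3 + 3)*(-3))*(((10 + 0) - 1*(-1)) + (3 - 1)) = (6*(-3))*((10 + 1) + 2) = -18*(11 + 2) = -18*13 = -234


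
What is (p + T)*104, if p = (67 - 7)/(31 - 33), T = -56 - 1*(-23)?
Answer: -6552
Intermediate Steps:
T = -33 (T = -56 + 23 = -33)
p = -30 (p = 60/(-2) = 60*(-½) = -30)
(p + T)*104 = (-30 - 33)*104 = -63*104 = -6552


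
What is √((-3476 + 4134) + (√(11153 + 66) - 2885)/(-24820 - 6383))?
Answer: √(71192969353 - 3467*√11219)/10401 ≈ 25.653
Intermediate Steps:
√((-3476 + 4134) + (√(11153 + 66) - 2885)/(-24820 - 6383)) = √(658 + (√11219 - 2885)/(-31203)) = √(658 + (-2885 + √11219)*(-1/31203)) = √(658 + (2885/31203 - √11219/31203)) = √(20534459/31203 - √11219/31203)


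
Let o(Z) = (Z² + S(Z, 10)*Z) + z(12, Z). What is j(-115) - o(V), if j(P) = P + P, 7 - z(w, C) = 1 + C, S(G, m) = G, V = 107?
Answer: -23027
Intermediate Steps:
z(w, C) = 6 - C (z(w, C) = 7 - (1 + C) = 7 + (-1 - C) = 6 - C)
o(Z) = 6 - Z + 2*Z² (o(Z) = (Z² + Z*Z) + (6 - Z) = (Z² + Z²) + (6 - Z) = 2*Z² + (6 - Z) = 6 - Z + 2*Z²)
j(P) = 2*P
j(-115) - o(V) = 2*(-115) - (6 - 1*107 + 2*107²) = -230 - (6 - 107 + 2*11449) = -230 - (6 - 107 + 22898) = -230 - 1*22797 = -230 - 22797 = -23027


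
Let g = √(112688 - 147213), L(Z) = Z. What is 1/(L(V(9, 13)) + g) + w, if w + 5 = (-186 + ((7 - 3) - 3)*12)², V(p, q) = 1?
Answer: (-30272*I + 151355*√1381)/(-I + 5*√1381) ≈ 30271.0 - 0.0053817*I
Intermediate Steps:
g = 5*I*√1381 (g = √(-34525) = 5*I*√1381 ≈ 185.81*I)
w = 30271 (w = -5 + (-186 + ((7 - 3) - 3)*12)² = -5 + (-186 + (4 - 3)*12)² = -5 + (-186 + 1*12)² = -5 + (-186 + 12)² = -5 + (-174)² = -5 + 30276 = 30271)
1/(L(V(9, 13)) + g) + w = 1/(1 + 5*I*√1381) + 30271 = 30271 + 1/(1 + 5*I*√1381)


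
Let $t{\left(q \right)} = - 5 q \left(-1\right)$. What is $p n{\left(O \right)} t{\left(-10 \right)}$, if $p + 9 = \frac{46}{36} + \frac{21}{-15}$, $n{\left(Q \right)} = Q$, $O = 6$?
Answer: $\frac{8210}{3} \approx 2736.7$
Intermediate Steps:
$t{\left(q \right)} = 5 q$
$p = - \frac{821}{90}$ ($p = -9 + \left(\frac{46}{36} + \frac{21}{-15}\right) = -9 + \left(46 \cdot \frac{1}{36} + 21 \left(- \frac{1}{15}\right)\right) = -9 + \left(\frac{23}{18} - \frac{7}{5}\right) = -9 - \frac{11}{90} = - \frac{821}{90} \approx -9.1222$)
$p n{\left(O \right)} t{\left(-10 \right)} = \left(- \frac{821}{90}\right) 6 \cdot 5 \left(-10\right) = \left(- \frac{821}{15}\right) \left(-50\right) = \frac{8210}{3}$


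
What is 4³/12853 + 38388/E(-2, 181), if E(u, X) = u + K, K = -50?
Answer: -123349409/167089 ≈ -738.23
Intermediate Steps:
E(u, X) = -50 + u (E(u, X) = u - 50 = -50 + u)
4³/12853 + 38388/E(-2, 181) = 4³/12853 + 38388/(-50 - 2) = 64*(1/12853) + 38388/(-52) = 64/12853 + 38388*(-1/52) = 64/12853 - 9597/13 = -123349409/167089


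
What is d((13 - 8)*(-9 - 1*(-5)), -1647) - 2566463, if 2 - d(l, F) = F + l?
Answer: -2564794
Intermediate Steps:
d(l, F) = 2 - F - l (d(l, F) = 2 - (F + l) = 2 + (-F - l) = 2 - F - l)
d((13 - 8)*(-9 - 1*(-5)), -1647) - 2566463 = (2 - 1*(-1647) - (13 - 8)*(-9 - 1*(-5))) - 2566463 = (2 + 1647 - 5*(-9 + 5)) - 2566463 = (2 + 1647 - 5*(-4)) - 2566463 = (2 + 1647 - 1*(-20)) - 2566463 = (2 + 1647 + 20) - 2566463 = 1669 - 2566463 = -2564794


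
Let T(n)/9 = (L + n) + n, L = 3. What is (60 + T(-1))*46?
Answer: 3174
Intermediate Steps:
T(n) = 27 + 18*n (T(n) = 9*((3 + n) + n) = 9*(3 + 2*n) = 27 + 18*n)
(60 + T(-1))*46 = (60 + (27 + 18*(-1)))*46 = (60 + (27 - 18))*46 = (60 + 9)*46 = 69*46 = 3174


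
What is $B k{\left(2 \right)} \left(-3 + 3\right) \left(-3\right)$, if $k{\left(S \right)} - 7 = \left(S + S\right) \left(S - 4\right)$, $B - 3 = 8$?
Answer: $0$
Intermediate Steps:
$B = 11$ ($B = 3 + 8 = 11$)
$k{\left(S \right)} = 7 + 2 S \left(-4 + S\right)$ ($k{\left(S \right)} = 7 + \left(S + S\right) \left(S - 4\right) = 7 + 2 S \left(-4 + S\right)$)
$B k{\left(2 \right)} \left(-3 + 3\right) \left(-3\right) = 11 \left(7 - 16 + 2 \cdot 2^{2}\right) \left(-3 + 3\right) \left(-3\right) = 11 \left(7 - 16 + 2 \cdot 4\right) 0 \left(-3\right) = 11 \left(7 - 16 + 8\right) 0 = 11 \left(-1\right) 0 = \left(-11\right) 0 = 0$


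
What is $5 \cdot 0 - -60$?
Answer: $60$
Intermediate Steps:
$5 \cdot 0 - -60 = 0 + 60 = 60$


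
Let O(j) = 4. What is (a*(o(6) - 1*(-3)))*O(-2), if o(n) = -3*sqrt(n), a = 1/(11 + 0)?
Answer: 12/11 - 12*sqrt(6)/11 ≈ -1.5813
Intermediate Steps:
a = 1/11 ≈ 0.090909
(a*(o(6) - 1*(-3)))*O(-2) = ((-3*sqrt(6) - 1*(-3))/11)*4 = ((-3*sqrt(6) + 3)/11)*4 = ((3 - 3*sqrt(6))/11)*4 = (3/11 - 3*sqrt(6)/11)*4 = 12/11 - 12*sqrt(6)/11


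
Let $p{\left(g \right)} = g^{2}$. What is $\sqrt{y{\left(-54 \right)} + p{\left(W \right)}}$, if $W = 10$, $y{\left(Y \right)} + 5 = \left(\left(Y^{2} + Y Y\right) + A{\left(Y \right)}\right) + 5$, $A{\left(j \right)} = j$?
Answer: $\sqrt{5878} \approx 76.668$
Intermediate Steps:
$y{\left(Y \right)} = Y + 2 Y^{2}$ ($y{\left(Y \right)} = -5 + \left(\left(\left(Y^{2} + Y Y\right) + Y\right) + 5\right) = -5 + \left(\left(\left(Y^{2} + Y^{2}\right) + Y\right) + 5\right) = -5 + \left(\left(2 Y^{2} + Y\right) + 5\right) = -5 + \left(\left(Y + 2 Y^{2}\right) + 5\right) = -5 + \left(5 + Y + 2 Y^{2}\right) = Y + 2 Y^{2}$)
$\sqrt{y{\left(-54 \right)} + p{\left(W \right)}} = \sqrt{- 54 \left(1 + 2 \left(-54\right)\right) + 10^{2}} = \sqrt{- 54 \left(1 - 108\right) + 100} = \sqrt{\left(-54\right) \left(-107\right) + 100} = \sqrt{5778 + 100} = \sqrt{5878}$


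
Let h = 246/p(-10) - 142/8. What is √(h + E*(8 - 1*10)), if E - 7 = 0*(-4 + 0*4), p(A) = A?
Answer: 7*I*√115/10 ≈ 7.5067*I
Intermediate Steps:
E = 7 (E = 7 + 0*(-4 + 0*4) = 7 + 0*(-4 + 0) = 7 + 0*(-4) = 7 + 0 = 7)
h = -847/20 (h = 246/(-10) - 142/8 = 246*(-⅒) - 142*⅛ = -123/5 - 71/4 = -847/20 ≈ -42.350)
√(h + E*(8 - 1*10)) = √(-847/20 + 7*(8 - 1*10)) = √(-847/20 + 7*(8 - 10)) = √(-847/20 + 7*(-2)) = √(-847/20 - 14) = √(-1127/20) = 7*I*√115/10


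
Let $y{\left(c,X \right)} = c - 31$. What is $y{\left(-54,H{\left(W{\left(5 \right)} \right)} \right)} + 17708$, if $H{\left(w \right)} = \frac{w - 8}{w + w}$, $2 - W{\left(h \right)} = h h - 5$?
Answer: $17623$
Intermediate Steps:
$W{\left(h \right)} = 7 - h^{2}$ ($W{\left(h \right)} = 2 - \left(h h - 5\right) = 2 - \left(h^{2} - 5\right) = 2 - \left(-5 + h^{2}\right) = 7 - h^{2}$)
$H{\left(w \right)} = \frac{-8 + w}{2 w}$
$y{\left(c,X \right)} = -31 + c$ ($y{\left(c,X \right)} = c - 31 = -31 + c$)
$y{\left(-54,H{\left(W{\left(5 \right)} \right)} \right)} + 17708 = \left(-31 - 54\right) + 17708 = -85 + 17708 = 17623$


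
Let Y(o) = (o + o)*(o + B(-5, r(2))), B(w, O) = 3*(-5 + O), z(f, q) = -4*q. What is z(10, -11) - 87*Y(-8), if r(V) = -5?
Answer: -52852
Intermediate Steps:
B(w, O) = -15 + 3*O
Y(o) = 2*o*(-30 + o) (Y(o) = (o + o)*(o + (-15 + 3*(-5))) = (2*o)*(o + (-15 - 15)) = (2*o)*(o - 30) = (2*o)*(-30 + o) = 2*o*(-30 + o))
z(10, -11) - 87*Y(-8) = -4*(-11) - 174*(-8)*(-30 - 8) = 44 - 174*(-8)*(-38) = 44 - 87*608 = 44 - 52896 = -52852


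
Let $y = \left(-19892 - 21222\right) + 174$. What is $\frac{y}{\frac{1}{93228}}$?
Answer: $-3816754320$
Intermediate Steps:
$y = -40940$ ($y = -41114 + 174 = -40940$)
$\frac{y}{\frac{1}{93228}} = - \frac{40940}{\frac{1}{93228}} = - 40940 \frac{1}{\frac{1}{93228}} = \left(-40940\right) 93228 = -3816754320$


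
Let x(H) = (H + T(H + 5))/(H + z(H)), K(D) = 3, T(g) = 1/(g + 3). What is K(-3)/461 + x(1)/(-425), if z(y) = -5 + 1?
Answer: 7807/1057995 ≈ 0.0073791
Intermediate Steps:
T(g) = 1/(3 + g)
z(y) = -4
x(H) = (H + 1/(8 + H))/(-4 + H) (x(H) = (H + 1/(3 + (H + 5)))/(H - 4) = (H + 1/(3 + (5 + H)))/(-4 + H) = (H + 1/(8 + H))/(-4 + H))
K(-3)/461 + x(1)/(-425) = 3/461 + ((1 + 1*(8 + 1))/((-4 + 1)*(8 + 1)))/(-425) = 3*(1/461) + ((1 + 1*9)/(-3*9))*(-1/425) = 3/461 - ⅓*⅑*(1 + 9)*(-1/425) = 3/461 - ⅓*⅑*10*(-1/425) = 3/461 - 10/27*(-1/425) = 3/461 + 2/2295 = 7807/1057995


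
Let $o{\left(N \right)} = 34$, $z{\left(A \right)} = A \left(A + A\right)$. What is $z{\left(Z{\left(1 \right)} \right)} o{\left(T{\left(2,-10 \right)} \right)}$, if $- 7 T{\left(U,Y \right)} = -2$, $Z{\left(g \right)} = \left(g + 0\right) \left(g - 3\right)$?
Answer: $272$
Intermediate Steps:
$Z{\left(g \right)} = g \left(-3 + g\right)$
$z{\left(A \right)} = 2 A^{2}$ ($z{\left(A \right)} = A 2 A = 2 A^{2}$)
$T{\left(U,Y \right)} = \frac{2}{7}$ ($T{\left(U,Y \right)} = \left(- \frac{1}{7}\right) \left(-2\right) = \frac{2}{7}$)
$z{\left(Z{\left(1 \right)} \right)} o{\left(T{\left(2,-10 \right)} \right)} = 2 \left(1 \left(-3 + 1\right)\right)^{2} \cdot 34 = 2 \left(1 \left(-2\right)\right)^{2} \cdot 34 = 2 \left(-2\right)^{2} \cdot 34 = 2 \cdot 4 \cdot 34 = 8 \cdot 34 = 272$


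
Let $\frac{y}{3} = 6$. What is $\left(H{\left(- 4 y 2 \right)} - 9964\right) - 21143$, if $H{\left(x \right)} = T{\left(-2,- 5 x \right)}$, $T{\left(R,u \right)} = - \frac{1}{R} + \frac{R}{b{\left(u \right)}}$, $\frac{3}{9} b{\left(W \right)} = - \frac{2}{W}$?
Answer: $- \frac{61733}{2} \approx -30867.0$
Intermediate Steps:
$y = 18$ ($y = 3 \cdot 6 = 18$)
$b{\left(W \right)} = - \frac{6}{W}$ ($b{\left(W \right)} = 3 \left(- \frac{2}{W}\right) = - \frac{6}{W}$)
$T{\left(R,u \right)} = - \frac{1}{R} - \frac{R u}{6}$ ($T{\left(R,u \right)} = - \frac{1}{R} + \frac{R}{\left(-6\right) \frac{1}{u}} = - \frac{1}{R} + R \left(- \frac{u}{6}\right) = - \frac{1}{R} - \frac{R u}{6}$)
$H{\left(x \right)} = \frac{1}{2} - \frac{5 x}{3}$ ($H{\left(x \right)} = - \frac{1}{-2} - - \frac{\left(-5\right) x}{3} = \left(-1\right) \left(- \frac{1}{2}\right) - \frac{5 x}{3} = \frac{1}{2} - \frac{5 x}{3}$)
$\left(H{\left(- 4 y 2 \right)} - 9964\right) - 21143 = \left(\left(\frac{1}{2} - \frac{5 \left(-4\right) 18 \cdot 2}{3}\right) - 9964\right) - 21143 = \left(\left(\frac{1}{2} - \frac{5 \left(\left(-72\right) 2\right)}{3}\right) - 9964\right) - 21143 = \left(\left(\frac{1}{2} - -240\right) - 9964\right) - 21143 = \left(\left(\frac{1}{2} + 240\right) - 9964\right) - 21143 = \left(\frac{481}{2} - 9964\right) - 21143 = - \frac{19447}{2} - 21143 = - \frac{61733}{2}$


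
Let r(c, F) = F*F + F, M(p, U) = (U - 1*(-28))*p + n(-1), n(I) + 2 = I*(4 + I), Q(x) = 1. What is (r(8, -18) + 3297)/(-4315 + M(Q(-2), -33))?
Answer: -3603/4325 ≈ -0.83306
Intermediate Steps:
n(I) = -2 + I*(4 + I)
M(p, U) = -5 + p*(28 + U) (M(p, U) = (U - 1*(-28))*p + (-2 + (-1)² + 4*(-1)) = (U + 28)*p + (-2 + 1 - 4) = (28 + U)*p - 5 = p*(28 + U) - 5 = -5 + p*(28 + U))
r(c, F) = F + F² (r(c, F) = F² + F = F + F²)
(r(8, -18) + 3297)/(-4315 + M(Q(-2), -33)) = (-18*(1 - 18) + 3297)/(-4315 + (-5 + 28*1 - 33*1)) = (-18*(-17) + 3297)/(-4315 + (-5 + 28 - 33)) = (306 + 3297)/(-4315 - 10) = 3603/(-4325) = 3603*(-1/4325) = -3603/4325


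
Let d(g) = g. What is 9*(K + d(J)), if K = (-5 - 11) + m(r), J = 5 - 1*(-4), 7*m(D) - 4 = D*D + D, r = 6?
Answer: -27/7 ≈ -3.8571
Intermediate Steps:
m(D) = 4/7 + D/7 + D²/7 (m(D) = 4/7 + (D*D + D)/7 = 4/7 + (D² + D)/7 = 4/7 + (D + D²)/7 = 4/7 + (D/7 + D²/7) = 4/7 + D/7 + D²/7)
J = 9 (J = 5 + 4 = 9)
K = -66/7 (K = (-5 - 11) + (4/7 + (⅐)*6 + (⅐)*6²) = -16 + (4/7 + 6/7 + (⅐)*36) = -16 + (4/7 + 6/7 + 36/7) = -16 + 46/7 = -66/7 ≈ -9.4286)
9*(K + d(J)) = 9*(-66/7 + 9) = 9*(-3/7) = -27/7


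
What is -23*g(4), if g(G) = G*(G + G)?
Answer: -736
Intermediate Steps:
g(G) = 2*G**2 (g(G) = G*(2*G) = 2*G**2)
-23*g(4) = -46*4**2 = -46*16 = -23*32 = -736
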